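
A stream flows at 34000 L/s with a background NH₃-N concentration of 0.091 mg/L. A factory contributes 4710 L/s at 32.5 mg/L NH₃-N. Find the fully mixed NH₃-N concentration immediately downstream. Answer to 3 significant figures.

Mixed concentration C = ΣQC/ΣQ = (34000·0.09100 + 4710·32.50) / 38710 = 156200/38710 = 4.034 mg/L.

4.03 mg/L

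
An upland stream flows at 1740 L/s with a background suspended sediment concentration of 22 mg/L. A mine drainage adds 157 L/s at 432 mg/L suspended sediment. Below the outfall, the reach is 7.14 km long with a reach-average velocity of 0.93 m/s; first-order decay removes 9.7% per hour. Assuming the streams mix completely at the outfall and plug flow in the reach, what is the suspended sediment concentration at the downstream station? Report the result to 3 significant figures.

45.0 mg/L

Conservation of mass: C = (1740·22.00 + 157.0·432.0) / 1897 = 106100/1897 = 55.93 mg/L.
Travel time t = 7.14·1000 / 0.93 = 7677 s = 2.133 h.
9.7%/h lost → k = −ln(1 − 0.097) = 0.1020 h⁻¹.
Applying C = C₀e^(−kt): 55.93 × 0.8044 = 44.99 mg/L.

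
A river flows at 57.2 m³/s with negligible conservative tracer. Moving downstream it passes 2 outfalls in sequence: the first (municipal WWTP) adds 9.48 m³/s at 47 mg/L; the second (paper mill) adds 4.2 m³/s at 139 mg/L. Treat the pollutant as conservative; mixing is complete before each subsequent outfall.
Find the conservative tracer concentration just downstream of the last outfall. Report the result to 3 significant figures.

14.5 mg/L

Outfall 1: combined Q = 66.68 m³/s; C = (57.20·0 + 9.480·47.00)/66.68 = 6.682 mg/L.
Outfall 2: combined Q = 70.88 m³/s; C = (66.68·6.682 + 4.200·139.0)/70.88 = 14.52 mg/L.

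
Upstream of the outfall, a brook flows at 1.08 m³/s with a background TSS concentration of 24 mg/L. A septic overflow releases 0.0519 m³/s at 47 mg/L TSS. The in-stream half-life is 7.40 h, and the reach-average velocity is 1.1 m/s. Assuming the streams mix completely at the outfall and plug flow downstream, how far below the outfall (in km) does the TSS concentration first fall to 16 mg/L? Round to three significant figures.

19.0 km

Mixed concentration C = ΣQC/ΣQ = (1.080·24.00 + 0.05190·47.00) / 1.132 = 28.36/1.132 = 25.05 mg/L.
Half-life 7.40 h → k = ln 2 / 7.40 = 0.09367 h⁻¹ = 2.248 d⁻¹.
Set 25.05·exp(−k·t) = 16 → t = ln(25.05/16)/k = 17240 s = 4.788 h.
Distance = v·t = 1.1·17240 = 18960 m = 18.96 km.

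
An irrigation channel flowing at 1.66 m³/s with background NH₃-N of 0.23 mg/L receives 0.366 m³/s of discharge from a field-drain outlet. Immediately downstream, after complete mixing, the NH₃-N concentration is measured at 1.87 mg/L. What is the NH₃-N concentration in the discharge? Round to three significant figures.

9.31 mg/L

Mass balance: 1.660·0.2300 + 0.3660·Cₑ = 2.026·1.870
→ Cₑ = (2.026·1.870 − 1.660·0.2300) / 0.3660 = 9.308 mg/L.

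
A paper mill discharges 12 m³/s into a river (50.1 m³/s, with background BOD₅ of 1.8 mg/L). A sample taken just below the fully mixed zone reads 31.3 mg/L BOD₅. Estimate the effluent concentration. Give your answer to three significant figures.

Mass balance: 50.10·1.800 + 12.00·Cₑ = 62.10·31.30
→ Cₑ = (62.10·31.30 − 50.10·1.800) / 12.00 = 154.5 mg/L.

154 mg/L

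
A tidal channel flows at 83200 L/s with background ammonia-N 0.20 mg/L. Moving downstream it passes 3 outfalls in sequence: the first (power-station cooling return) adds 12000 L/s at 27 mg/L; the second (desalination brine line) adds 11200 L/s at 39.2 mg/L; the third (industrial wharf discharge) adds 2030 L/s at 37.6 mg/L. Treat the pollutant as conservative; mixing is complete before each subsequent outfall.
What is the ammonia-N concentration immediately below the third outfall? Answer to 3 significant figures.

7.89 mg/L

After outfall 1: Q = 83200 + 12000 = 95200 L/s; C = (83200·0.2000 + 12000·27.00)/95200 = 3.578 mg/L.
After outfall 2: Q = 95200 + 11200 = 106400 L/s; C = (95200·3.578 + 11200·39.20)/106400 = 7.328 mg/L.
After outfall 3: Q = 106400 + 2030 = 108400 L/s; C = (106400·7.328 + 2030·37.60)/108400 = 7.895 mg/L.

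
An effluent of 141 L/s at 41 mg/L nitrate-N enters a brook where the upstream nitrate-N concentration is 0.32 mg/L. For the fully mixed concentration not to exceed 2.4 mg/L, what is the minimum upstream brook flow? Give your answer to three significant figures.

Set C_mix = 2.4: (Q·0.3200 + 141.0·41.00) / (Q + 141.0) = 2.4
→ Q = 141.0·(41.00 − 2.4)/(2.4 − 0.3200) = 2617 L/s.

2620 L/s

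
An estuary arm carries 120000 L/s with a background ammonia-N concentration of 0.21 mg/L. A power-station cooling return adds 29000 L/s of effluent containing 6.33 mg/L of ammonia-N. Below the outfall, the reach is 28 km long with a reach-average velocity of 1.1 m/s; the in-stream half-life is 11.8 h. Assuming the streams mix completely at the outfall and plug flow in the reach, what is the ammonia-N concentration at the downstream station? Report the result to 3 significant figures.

0.925 mg/L

Flow-weighted average: C = (120000·0.2100 + 29000·6.330) / 149000 = 208800/149000 = 1.401 mg/L.
Travel time t = 28·1000 / 1.1 = 25450 s = 7.071 h.
Half-life 11.8 h → k = ln 2 / 11.8 = 0.05874 h⁻¹ = 1.410 d⁻¹.
First-order decay: C = 1.401·exp(−k·t) = 1.401·0.6601 = 0.9249 mg/L.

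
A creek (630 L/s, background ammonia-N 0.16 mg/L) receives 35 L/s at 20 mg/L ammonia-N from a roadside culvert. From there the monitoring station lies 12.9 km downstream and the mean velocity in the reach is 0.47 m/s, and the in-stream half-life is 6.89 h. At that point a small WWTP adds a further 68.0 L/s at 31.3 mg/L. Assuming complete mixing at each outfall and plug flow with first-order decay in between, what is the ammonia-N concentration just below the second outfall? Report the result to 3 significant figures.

Flow-weighted average: C = (630.0·0.1600 + 35.00·20.00) / 665.0 = 800.8/665.0 = 1.204 mg/L; combined flow 665.0 L/s.
Travel time t = 12.9·1000 / 0.47 = 27450 s = 7.624 h.
Half-life 6.89 h → k = ln 2 / 6.89 = 0.1006 h⁻¹ = 2.414 d⁻¹.
After decay, C = 1.204 × e^(−kt) = 1.204 × 0.4644 = 0.5592 mg/L.
At the second outfall, C = (665.0·0.5592 + 68.00·31.30) / (665.0 + 68.00) = 3.411 mg/L.

3.41 mg/L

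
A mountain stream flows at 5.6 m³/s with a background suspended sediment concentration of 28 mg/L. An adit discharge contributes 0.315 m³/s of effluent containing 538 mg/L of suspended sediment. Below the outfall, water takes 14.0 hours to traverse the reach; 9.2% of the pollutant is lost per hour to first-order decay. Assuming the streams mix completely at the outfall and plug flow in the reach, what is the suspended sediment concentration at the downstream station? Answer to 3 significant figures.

14.3 mg/L

After mixing, C = (5.600·28.00 + 0.3150·538.0) / 5.915 = 326.3/5.915 = 55.16 mg/L.
9.2%/h lost → k = −ln(1 − 0.092) = 0.09651 h⁻¹.
Decay over the reach: 55.16·exp(−kt) = 55.16·0.2589 = 14.28 mg/L.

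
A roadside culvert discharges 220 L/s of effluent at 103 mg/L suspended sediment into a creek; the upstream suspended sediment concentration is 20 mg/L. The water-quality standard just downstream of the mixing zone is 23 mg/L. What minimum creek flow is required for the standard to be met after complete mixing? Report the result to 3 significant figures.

5870 L/s

Set C_mix = 23: (Q·20.00 + 220.0·103.0) / (Q + 220.0) = 23
→ Q = 220.0·(103.0 − 23)/(23 − 20.00) = 5867 L/s.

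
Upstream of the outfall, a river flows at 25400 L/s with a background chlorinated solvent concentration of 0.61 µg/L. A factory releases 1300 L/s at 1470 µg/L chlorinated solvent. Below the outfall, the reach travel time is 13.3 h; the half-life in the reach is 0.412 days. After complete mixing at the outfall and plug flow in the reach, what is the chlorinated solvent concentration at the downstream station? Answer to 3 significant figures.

28.4 µg/L

After mixing, C = (25400·0.6100 + 1300·1470) / 26700 = 1926000/26700 = 72.15 µg/L.
Half-life 0.412 d → k = ln 2 / 0.412 = 1.682 d⁻¹.
After decay, C = 72.15 × e^(−kt) = 72.15 × 0.3936 = 28.40 µg/L.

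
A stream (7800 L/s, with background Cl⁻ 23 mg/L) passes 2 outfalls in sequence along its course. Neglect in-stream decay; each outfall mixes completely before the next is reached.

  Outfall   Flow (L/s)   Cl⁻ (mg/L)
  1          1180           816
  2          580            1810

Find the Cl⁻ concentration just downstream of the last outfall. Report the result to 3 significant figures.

229 mg/L

After outfall 1: Q = 7800 + 1180 = 8980 L/s; C = (7800·23.00 + 1180·816.0)/8980 = 127.2 mg/L.
After outfall 2: Q = 8980 + 580.0 = 9560 L/s; C = (8980·127.2 + 580.0·1810)/9560 = 229.3 mg/L.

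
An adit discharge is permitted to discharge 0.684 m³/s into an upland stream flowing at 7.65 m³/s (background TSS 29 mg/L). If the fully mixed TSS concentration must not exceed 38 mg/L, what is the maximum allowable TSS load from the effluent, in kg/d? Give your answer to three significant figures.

8190 kg/d

Mass balance at the limit: 7.650·29.00 + 0.6840·Cₑ = 8.334·38 → Cₑ = 138.7 mg/L.
Load = 0.6840 m³/s × 138.7 g/m³ × 86 400 s/d = 8194 kg/d.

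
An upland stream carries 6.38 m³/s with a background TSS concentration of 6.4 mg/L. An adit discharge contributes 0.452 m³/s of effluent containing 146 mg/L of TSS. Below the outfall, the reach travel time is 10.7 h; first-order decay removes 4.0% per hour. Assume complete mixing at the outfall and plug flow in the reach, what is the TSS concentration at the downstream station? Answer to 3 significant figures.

10.1 mg/L

Flow-weighted average: C = (6.380·6.400 + 0.4520·146.0) / 6.832 = 106.8/6.832 = 15.64 mg/L.
4.0%/h lost → k = −ln(1 − 0.04) = 0.04082 h⁻¹.
Applying C = C₀e^(−kt): 15.64 × 0.6461 = 10.10 mg/L.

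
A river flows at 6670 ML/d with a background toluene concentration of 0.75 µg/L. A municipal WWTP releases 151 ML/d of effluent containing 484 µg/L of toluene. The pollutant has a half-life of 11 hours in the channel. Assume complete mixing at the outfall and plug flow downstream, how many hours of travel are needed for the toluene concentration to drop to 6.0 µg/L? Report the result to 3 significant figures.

10.3 h

Mass balance: C = (6670·0.7500 + 151.0·484.0) / 6821 = 78090/6821 = 11.45 µg/L.
Half-life 11 h → k = ln 2 / 11 = 0.06301 h⁻¹ = 1.512 d⁻¹.
11.45·exp(−k·t) = 6.0 → t = ln(11.45/6.0)/k = 36910 s = 10.25 h.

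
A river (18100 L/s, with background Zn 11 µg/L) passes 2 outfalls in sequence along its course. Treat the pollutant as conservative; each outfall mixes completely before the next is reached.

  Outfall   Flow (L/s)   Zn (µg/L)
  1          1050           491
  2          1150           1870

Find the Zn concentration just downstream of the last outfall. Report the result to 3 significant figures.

141 µg/L

Below outfall 1: Q → 19150 L/s, C = (18100·11.00 + 1050·491.0)/19150 = 37.32 µg/L.
Below outfall 2: Q → 20300 L/s, C = (19150·37.32 + 1150·1870)/20300 = 141.1 µg/L.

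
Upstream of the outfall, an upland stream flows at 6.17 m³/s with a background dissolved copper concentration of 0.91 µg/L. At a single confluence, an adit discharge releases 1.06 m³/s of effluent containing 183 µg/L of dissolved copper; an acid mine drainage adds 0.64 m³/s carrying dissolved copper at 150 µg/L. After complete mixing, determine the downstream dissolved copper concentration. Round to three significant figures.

37.6 µg/L

Flow-weighted average: C = (6.170·0.9100 + 1.060·183.0 + 0.6400·150.0) / 7.870 = 295.6/7.870 = 37.56 µg/L.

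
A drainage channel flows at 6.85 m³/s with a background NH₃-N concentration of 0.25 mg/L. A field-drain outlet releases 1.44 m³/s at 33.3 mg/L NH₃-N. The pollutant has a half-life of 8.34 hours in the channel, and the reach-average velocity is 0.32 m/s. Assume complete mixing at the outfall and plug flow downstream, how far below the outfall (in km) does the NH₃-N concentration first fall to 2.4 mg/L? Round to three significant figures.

After mixing, C = (6.850·0.2500 + 1.440·33.30) / 8.290 = 49.66/8.290 = 5.991 mg/L.
Half-life 8.34 h → k = ln 2 / 8.34 = 0.08311 h⁻¹ = 1.995 d⁻¹.
Set 5.991·exp(−k·t) = 2.4 → t = ln(5.991/2.4)/k = 39620 s = 11.01 h.
Distance = v·t = 0.32·39620 = 12680 m = 12.68 km.

12.7 km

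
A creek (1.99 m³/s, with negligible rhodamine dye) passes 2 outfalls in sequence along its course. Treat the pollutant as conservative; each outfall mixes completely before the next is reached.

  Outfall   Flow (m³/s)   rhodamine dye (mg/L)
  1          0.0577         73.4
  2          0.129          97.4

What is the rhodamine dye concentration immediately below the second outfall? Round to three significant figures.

7.72 mg/L

Below outfall 1: Q → 2.048 m³/s, C = (1.990·0 + 0.05770·73.40)/2.048 = 2.068 mg/L.
Below outfall 2: Q → 2.177 m³/s, C = (2.048·2.068 + 0.1290·97.40)/2.177 = 7.718 mg/L.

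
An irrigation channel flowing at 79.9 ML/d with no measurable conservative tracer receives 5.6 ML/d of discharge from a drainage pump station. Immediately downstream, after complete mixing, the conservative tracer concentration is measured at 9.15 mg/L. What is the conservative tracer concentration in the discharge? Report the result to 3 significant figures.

Mass balance: 79.90·0 + 5.600·Cₑ = 85.50·9.150
→ Cₑ = (85.50·9.150 − 79.90·0) / 5.600 = 139.7 mg/L.

140 mg/L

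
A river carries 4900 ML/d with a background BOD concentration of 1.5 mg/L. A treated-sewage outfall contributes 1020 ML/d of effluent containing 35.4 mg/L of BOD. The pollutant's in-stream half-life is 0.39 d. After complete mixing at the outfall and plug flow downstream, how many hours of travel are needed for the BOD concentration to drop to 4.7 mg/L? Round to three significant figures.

6.02 h

Conservation of mass: C = (4900·1.500 + 1020·35.40) / 5920 = 43460/5920 = 7.341 mg/L.
Half-life 0.39 d → k = ln 2 / 0.39 = 1.777 d⁻¹.
7.341·exp(−k·t) = 4.7 → t = ln(7.341/4.7)/k = 21680 s = 6.021 h.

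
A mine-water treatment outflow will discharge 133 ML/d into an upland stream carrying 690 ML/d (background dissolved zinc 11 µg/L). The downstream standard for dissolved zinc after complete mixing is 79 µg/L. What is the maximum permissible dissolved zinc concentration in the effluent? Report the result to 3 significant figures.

At the limit, (Qr·Cr + Qe·Cₑ)/(Qr + Qe) = 79:
Cₑ = (823.0·79 − 690.0·11.00) / 133.0 = 431.8 µg/L.

432 µg/L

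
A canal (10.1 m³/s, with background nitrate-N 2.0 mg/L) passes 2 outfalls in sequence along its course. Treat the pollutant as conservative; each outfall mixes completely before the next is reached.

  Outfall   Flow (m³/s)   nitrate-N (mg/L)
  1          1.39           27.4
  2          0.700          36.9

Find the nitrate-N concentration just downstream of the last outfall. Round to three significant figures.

After outfall 1: Q = 10.10 + 1.390 = 11.49 m³/s; C = (10.10·2.000 + 1.390·27.40)/11.49 = 5.073 mg/L.
After outfall 2: Q = 11.49 + 0.7000 = 12.19 m³/s; C = (11.49·5.073 + 0.7000·36.90)/12.19 = 6.900 mg/L.

6.90 mg/L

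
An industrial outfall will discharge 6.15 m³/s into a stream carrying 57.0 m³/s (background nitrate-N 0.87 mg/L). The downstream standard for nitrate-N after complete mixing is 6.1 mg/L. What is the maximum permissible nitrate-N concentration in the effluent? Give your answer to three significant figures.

54.6 mg/L

At the limit, (Qr·Cr + Qe·Cₑ)/(Qr + Qe) = 6.1:
Cₑ = (63.15·6.1 − 57.00·0.8700) / 6.150 = 54.57 mg/L.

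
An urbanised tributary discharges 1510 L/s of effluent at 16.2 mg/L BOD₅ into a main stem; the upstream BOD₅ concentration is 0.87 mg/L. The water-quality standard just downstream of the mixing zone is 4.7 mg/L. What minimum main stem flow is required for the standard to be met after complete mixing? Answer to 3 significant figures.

Set C_mix = 4.7: (Q·0.8700 + 1510·16.20) / (Q + 1510) = 4.7
→ Q = 1510·(16.20 − 4.7)/(4.7 − 0.8700) = 4534 L/s.

4530 L/s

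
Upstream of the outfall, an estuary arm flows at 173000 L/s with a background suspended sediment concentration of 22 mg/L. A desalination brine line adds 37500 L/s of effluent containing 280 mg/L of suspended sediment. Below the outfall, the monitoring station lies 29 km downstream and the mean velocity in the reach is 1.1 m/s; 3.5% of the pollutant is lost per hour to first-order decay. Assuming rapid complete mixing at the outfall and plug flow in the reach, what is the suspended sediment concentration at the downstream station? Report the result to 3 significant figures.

52.4 mg/L

Mass balance: C = (173000·22.00 + 37500·280.0) / 210500 = 14310000/210500 = 67.96 mg/L.
Travel time t = 29·1000 / 1.1 = 26360 s = 7.323 h.
3.5%/h lost → k = −ln(1 − 0.035) = 0.03563 h⁻¹.
First-order decay: C = 67.96·exp(−k·t) = 67.96·0.7704 = 52.35 mg/L.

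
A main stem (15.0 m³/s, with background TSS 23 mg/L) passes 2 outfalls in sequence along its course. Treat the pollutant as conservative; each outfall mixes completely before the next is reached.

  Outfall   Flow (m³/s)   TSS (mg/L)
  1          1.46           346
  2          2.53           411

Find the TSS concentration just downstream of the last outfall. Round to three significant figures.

Outfall 1: combined Q = 16.46 m³/s; C = (15.00·23.00 + 1.460·346.0)/16.46 = 51.65 mg/L.
Outfall 2: combined Q = 18.99 m³/s; C = (16.46·51.65 + 2.530·411.0)/18.99 = 99.53 mg/L.

99.5 mg/L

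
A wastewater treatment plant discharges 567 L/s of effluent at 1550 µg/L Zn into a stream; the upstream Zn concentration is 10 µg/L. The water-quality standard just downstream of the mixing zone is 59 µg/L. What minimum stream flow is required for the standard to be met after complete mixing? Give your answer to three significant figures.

17300 L/s

Set C_mix = 59: (Q·10.00 + 567.0·1550) / (Q + 567.0) = 59
→ Q = 567.0·(1550 − 59)/(59 − 10.00) = 17250 L/s.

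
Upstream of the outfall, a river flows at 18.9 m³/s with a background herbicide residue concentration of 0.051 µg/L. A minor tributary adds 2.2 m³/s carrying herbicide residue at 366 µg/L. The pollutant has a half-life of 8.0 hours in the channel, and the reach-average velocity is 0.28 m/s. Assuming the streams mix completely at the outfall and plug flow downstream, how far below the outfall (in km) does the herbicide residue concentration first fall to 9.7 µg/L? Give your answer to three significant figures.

Mass balance: C = (18.90·0.05100 + 2.200·366.0) / 21.10 = 806.2/21.10 = 38.21 µg/L.
Half-life 8.0 h → k = ln 2 / 8.0 = 0.08664 h⁻¹ = 2.079 d⁻¹.
Set 38.21·exp(−k·t) = 9.7 → t = ln(38.21/9.7)/k = 56960 s = 15.82 h.
Distance = v·t = 0.28·56960 = 15950 m = 15.95 km.

15.9 km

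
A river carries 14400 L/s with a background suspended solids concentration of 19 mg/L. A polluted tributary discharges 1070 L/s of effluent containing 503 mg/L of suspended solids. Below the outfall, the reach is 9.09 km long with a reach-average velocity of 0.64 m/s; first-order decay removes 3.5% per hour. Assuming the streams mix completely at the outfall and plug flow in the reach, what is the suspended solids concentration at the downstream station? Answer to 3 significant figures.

After mixing, C = (14400·19.00 + 1070·503.0) / 15470 = 811800/15470 = 52.48 mg/L.
Travel time t = 9.09·1000 / 0.64 = 14200 s = 3.945 h.
3.5%/h lost → k = −ln(1 − 0.035) = 0.03563 h⁻¹.
First-order decay: C = 52.48·exp(−k·t) = 52.48·0.8689 = 45.60 mg/L.

45.6 mg/L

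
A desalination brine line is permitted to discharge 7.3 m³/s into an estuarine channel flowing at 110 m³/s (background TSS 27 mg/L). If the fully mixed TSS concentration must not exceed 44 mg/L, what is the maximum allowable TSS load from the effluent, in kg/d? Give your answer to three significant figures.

189000 kg/d

Mass balance at the limit: 110.0·27.00 + 7.300·Cₑ = 117.3·44 → Cₑ = 300.2 mg/L.
Load = 7.300 m³/s × 300.2 g/m³ × 86 400 s/d = 189300 kg/d.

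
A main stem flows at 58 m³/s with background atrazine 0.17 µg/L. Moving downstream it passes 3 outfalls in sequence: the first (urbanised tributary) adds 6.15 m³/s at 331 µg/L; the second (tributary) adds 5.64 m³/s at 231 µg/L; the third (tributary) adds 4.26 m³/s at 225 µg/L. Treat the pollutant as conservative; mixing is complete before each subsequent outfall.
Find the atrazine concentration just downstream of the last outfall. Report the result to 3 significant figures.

Outfall 1: combined Q = 64.15 m³/s; C = (58.00·0.1700 + 6.150·331.0)/64.15 = 31.89 µg/L.
Outfall 2: combined Q = 69.79 m³/s; C = (64.15·31.89 + 5.640·231.0)/69.79 = 47.98 µg/L.
Outfall 3: combined Q = 74.05 m³/s; C = (69.79·47.98 + 4.260·225.0)/74.05 = 58.16 µg/L.

58.2 µg/L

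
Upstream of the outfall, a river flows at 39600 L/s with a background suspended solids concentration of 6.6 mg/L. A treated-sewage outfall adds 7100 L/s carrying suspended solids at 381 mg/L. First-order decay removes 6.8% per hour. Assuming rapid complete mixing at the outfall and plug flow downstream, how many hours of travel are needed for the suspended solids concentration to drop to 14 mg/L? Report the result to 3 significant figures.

21.5 h

Flow-weighted average: C = (39600·6.600 + 7100·381.0) / 46700 = 2966000/46700 = 63.52 mg/L.
6.8%/h lost → k = −ln(1 − 0.068) = 0.07042 h⁻¹.
63.52·exp(−k·t) = 14 → t = ln(63.52/14)/k = 77310 s = 21.48 h.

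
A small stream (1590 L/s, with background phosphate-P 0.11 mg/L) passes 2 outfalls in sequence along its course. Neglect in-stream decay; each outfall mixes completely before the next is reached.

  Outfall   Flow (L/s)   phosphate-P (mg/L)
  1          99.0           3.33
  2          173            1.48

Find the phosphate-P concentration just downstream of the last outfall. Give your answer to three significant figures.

0.408 mg/L

Outfall 1: combined Q = 1689 L/s; C = (1590·0.1100 + 99.00·3.330)/1689 = 0.2987 mg/L.
Outfall 2: combined Q = 1862 L/s; C = (1689·0.2987 + 173.0·1.480)/1862 = 0.4085 mg/L.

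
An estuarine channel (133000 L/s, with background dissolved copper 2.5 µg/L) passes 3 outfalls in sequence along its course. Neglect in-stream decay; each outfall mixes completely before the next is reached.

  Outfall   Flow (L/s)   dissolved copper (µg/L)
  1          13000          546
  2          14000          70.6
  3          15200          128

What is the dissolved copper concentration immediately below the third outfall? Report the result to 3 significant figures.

59.2 µg/L

Outfall 1: combined Q = 146000 L/s; C = (133000·2.500 + 13000·546.0)/146000 = 50.89 µg/L.
Outfall 2: combined Q = 160000 L/s; C = (146000·50.89 + 14000·70.60)/160000 = 52.62 µg/L.
Outfall 3: combined Q = 175200 L/s; C = (160000·52.62 + 15200·128.0)/175200 = 59.16 µg/L.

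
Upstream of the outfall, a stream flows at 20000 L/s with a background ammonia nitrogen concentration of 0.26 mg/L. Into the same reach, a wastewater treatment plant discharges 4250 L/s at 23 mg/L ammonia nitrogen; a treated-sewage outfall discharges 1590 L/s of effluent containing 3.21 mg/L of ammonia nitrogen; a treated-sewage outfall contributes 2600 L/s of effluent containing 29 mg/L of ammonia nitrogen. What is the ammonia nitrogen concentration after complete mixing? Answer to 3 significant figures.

6.45 mg/L

Flow-weighted average: C = (20000·0.2600 + 4250·23.00 + 1590·3.210 + 2600·29.00) / 28440 = 183500/28440 = 6.451 mg/L.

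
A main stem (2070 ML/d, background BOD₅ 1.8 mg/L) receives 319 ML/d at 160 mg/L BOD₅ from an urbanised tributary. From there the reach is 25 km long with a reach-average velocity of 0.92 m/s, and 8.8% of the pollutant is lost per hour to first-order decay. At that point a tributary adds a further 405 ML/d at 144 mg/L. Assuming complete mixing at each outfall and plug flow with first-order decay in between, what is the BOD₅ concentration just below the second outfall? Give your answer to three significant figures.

30.7 mg/L

Flow-weighted average: C = (2070·1.800 + 319.0·160.0) / 2389 = 54770/2389 = 22.92 mg/L; combined flow 2389 ML/d.
Travel time t = 25·1000 / 0.92 = 27170 s = 7.548 h.
8.8%/h lost → k = −ln(1 − 0.088) = 0.09212 h⁻¹.
Applying C = C₀e^(−kt): 22.92 × 0.4989 = 11.44 mg/L.
Second outfall: C = (2389·11.44 + 405.0·144.0)/2794 = 30.65 mg/L.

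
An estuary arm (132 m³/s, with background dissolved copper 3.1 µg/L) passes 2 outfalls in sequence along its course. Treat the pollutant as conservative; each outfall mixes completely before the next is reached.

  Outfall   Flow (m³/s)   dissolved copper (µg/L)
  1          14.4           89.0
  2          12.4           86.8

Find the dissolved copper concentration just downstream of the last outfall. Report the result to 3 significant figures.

17.4 µg/L

After outfall 1: Q = 132.0 + 14.40 = 146.4 m³/s; C = (132.0·3.100 + 14.40·89.00)/146.4 = 11.55 µg/L.
After outfall 2: Q = 146.4 + 12.40 = 158.8 m³/s; C = (146.4·11.55 + 12.40·86.80)/158.8 = 17.43 µg/L.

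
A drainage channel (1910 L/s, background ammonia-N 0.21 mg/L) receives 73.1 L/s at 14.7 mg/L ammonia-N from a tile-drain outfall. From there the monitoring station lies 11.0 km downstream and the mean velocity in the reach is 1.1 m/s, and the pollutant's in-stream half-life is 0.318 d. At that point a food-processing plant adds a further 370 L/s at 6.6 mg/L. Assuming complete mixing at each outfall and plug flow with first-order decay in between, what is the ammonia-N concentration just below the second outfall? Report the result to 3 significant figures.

Conservation of mass: C = (1910·0.2100 + 73.10·14.70) / 1983 = 1476/1983 = 0.7441 mg/L; combined flow 1983 L/s.
Travel time t = 11.0·1000 / 1.1 = 10000 s = 2.778 h.
Half-life 0.318 d → k = ln 2 / 0.318 = 2.180 d⁻¹.
After decay, C = 0.7441 × e^(−kt) = 0.7441 × 0.7770 = 0.5782 mg/L.
Second outfall: C = (1983·0.5782 + 370.0·6.600)/2353 = 1.525 mg/L.

1.53 mg/L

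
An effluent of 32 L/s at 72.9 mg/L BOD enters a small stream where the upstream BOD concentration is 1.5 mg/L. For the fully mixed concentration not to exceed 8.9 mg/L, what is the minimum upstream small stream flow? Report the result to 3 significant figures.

277 L/s

Set C_mix = 8.9: (Q·1.500 + 32.00·72.90) / (Q + 32.00) = 8.9
→ Q = 32.00·(72.90 − 8.9)/(8.9 − 1.500) = 276.8 L/s.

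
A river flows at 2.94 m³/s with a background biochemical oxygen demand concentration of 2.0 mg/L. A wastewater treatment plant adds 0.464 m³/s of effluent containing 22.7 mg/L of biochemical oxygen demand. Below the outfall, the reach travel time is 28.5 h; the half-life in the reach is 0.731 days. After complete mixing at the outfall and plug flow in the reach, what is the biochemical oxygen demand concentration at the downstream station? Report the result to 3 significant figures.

1.56 mg/L

Conservation of mass: C = (2.940·2.000 + 0.4640·22.70) / 3.404 = 16.41/3.404 = 4.822 mg/L.
Half-life 0.731 d → k = ln 2 / 0.731 = 0.9482 d⁻¹.
Applying C = C₀e^(−kt): 4.822 × 0.3243 = 1.564 mg/L.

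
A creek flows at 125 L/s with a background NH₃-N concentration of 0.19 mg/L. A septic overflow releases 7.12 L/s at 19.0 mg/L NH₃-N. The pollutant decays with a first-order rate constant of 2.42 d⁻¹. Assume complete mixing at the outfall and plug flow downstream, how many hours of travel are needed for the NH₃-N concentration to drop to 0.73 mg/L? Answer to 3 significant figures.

Mass balance: C = (125.0·0.1900 + 7.120·19.00) / 132.1 = 159.0/132.1 = 1.204 mg/L.
1.204·exp(−k·t) = 0.73 → t = ln(1.204/0.73)/k = 17850 s = 4.960 h.

4.96 h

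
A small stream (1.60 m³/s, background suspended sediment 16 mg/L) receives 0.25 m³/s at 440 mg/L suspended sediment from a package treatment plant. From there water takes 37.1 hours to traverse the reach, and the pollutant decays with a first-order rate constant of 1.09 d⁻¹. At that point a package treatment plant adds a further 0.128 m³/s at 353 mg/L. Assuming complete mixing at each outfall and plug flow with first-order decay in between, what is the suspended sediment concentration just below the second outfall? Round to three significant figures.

35.6 mg/L

Flow-weighted average: C = (1.600·16.00 + 0.2500·440.0) / 1.850 = 135.6/1.850 = 73.30 mg/L; combined flow 1.850 m³/s.
Decay over the reach: 73.30·exp(−kt) = 73.30·0.1855 = 13.59 mg/L.
Second outfall: C = (1.850·13.59 + 0.1280·353.0)/1.978 = 35.56 mg/L.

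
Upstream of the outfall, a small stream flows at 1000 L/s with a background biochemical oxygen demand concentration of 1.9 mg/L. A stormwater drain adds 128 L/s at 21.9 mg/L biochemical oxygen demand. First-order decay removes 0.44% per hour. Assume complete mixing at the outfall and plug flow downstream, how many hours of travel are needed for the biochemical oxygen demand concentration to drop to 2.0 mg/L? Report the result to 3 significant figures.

Flow-weighted average: C = (1000·1.900 + 128.0·21.90) / 1128 = 4703/1128 = 4.170 mg/L.
0.44%/h lost → k = −ln(1 − 0.0044) = 0.004410 h⁻¹.
4.170·exp(−k·t) = 2.0 → t = ln(4.170/2.0)/k = 599800 s = 166.6 h.

167 h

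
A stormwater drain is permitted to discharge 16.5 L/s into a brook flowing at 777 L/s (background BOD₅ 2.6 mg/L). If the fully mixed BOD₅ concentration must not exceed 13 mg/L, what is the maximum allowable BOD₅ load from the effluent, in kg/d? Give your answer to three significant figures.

717 kg/d

Mass balance at the limit: 777.0·2.600 + 16.50·Cₑ = 793.5·13 → Cₑ = 502.7 mg/L.
16.50 L/s = 0.01650 m³/s. Load = 0.01650 m³/s × 502.7 g/m³ × 86 400 s/d = 716.7 kg/d.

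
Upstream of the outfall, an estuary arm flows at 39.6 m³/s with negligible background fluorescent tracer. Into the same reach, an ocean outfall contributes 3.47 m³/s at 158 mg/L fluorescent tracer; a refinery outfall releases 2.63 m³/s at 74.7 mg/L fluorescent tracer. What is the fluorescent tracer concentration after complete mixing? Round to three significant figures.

After mixing, C = (39.60·0 + 3.470·158.0 + 2.630·74.70) / 45.70 = 744.7/45.70 = 16.30 mg/L.

16.3 mg/L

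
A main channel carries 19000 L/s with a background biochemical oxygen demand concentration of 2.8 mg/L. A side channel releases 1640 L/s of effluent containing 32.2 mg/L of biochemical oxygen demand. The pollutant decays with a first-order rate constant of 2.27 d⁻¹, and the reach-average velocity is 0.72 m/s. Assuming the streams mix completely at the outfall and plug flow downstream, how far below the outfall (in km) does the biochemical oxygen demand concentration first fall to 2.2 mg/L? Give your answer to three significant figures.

23.2 km

Mixed concentration C = ΣQC/ΣQ = (19000·2.800 + 1640·32.20) / 20640 = 106000/20640 = 5.136 mg/L.
Set 5.136·exp(−k·t) = 2.2 → t = ln(5.136/2.2)/k = 32270 s = 8.964 h.
Distance = v·t = 0.72·32270 = 23230 m = 23.23 km.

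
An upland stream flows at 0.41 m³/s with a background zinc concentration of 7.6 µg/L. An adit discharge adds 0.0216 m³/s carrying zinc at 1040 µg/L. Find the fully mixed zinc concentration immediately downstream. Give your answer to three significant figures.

Mixed concentration C = ΣQC/ΣQ = (0.4100·7.600 + 0.02160·1040) / 0.4316 = 25.58/0.4316 = 59.27 µg/L.

59.3 µg/L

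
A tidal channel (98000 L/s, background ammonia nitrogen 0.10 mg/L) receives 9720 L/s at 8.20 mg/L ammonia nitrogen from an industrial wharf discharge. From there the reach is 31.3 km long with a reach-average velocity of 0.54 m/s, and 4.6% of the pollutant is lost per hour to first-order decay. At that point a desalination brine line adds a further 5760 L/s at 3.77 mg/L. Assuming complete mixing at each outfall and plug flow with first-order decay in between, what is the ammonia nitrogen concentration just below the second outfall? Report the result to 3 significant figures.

0.561 mg/L

After mixing, C = (98000·0.1000 + 9720·8.200) / 107700 = 89500/107700 = 0.8309 mg/L; combined flow 107700 L/s.
Travel time t = 31.3·1000 / 0.54 = 57960 s = 16.10 h.
4.6%/h lost → k = −ln(1 − 0.046) = 0.04709 h⁻¹.
Decay over the reach: 0.8309·exp(−kt) = 0.8309·0.4685 = 0.3893 mg/L.
Second outfall: C = (107700·0.3893 + 5760·3.770)/113500 = 0.5609 mg/L.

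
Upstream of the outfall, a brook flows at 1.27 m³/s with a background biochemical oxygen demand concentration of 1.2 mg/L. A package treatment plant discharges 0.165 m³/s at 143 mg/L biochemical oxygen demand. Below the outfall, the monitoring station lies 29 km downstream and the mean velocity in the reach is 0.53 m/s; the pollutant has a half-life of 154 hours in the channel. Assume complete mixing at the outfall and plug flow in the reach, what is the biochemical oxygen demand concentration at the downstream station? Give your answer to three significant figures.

Conservation of mass: C = (1.270·1.200 + 0.1650·143.0) / 1.435 = 25.12/1.435 = 17.50 mg/L.
Travel time t = 29·1000 / 0.53 = 54720 s = 15.20 h.
Half-life 154 h → k = ln 2 / 154 = 0.004501 h⁻¹ = 0.1080 d⁻¹.
After decay, C = 17.50 × e^(−kt) = 17.50 × 0.9339 = 16.35 mg/L.

16.3 mg/L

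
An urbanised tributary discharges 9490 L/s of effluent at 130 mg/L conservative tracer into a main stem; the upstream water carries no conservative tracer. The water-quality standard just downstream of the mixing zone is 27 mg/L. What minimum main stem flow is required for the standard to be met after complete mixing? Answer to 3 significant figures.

Set C_mix = 27: (Q·0 + 9490·130.0) / (Q + 9490) = 27
→ Q = 9490·(130.0 − 27)/(27 − 0) = 36200 L/s.

36200 L/s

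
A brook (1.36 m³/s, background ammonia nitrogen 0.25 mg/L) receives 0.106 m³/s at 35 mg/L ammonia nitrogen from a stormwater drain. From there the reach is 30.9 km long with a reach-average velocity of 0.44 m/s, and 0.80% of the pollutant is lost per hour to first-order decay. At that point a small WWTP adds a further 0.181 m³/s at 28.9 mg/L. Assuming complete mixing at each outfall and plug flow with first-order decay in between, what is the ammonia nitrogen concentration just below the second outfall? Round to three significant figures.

5.28 mg/L

Conservation of mass: C = (1.360·0.2500 + 0.1060·35.00) / 1.466 = 4.050/1.466 = 2.763 mg/L; combined flow 1.466 m³/s.
Travel time t = 30.9·1000 / 0.44 = 70230 s = 19.51 h.
0.80%/h lost → k = −ln(1 − 0.008) = 0.008032 h⁻¹.
Applying C = C₀e^(−kt): 2.763 × 0.8550 = 2.362 mg/L.
At the second outfall, C = (1.466·2.362 + 0.1810·28.90) / (1.466 + 0.1810) = 5.278 mg/L.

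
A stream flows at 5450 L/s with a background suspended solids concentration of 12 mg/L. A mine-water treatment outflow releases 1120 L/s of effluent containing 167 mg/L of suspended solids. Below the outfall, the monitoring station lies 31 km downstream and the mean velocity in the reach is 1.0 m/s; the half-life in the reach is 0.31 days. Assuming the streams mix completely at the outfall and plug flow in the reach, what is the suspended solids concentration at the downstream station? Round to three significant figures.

Mixed concentration C = ΣQC/ΣQ = (5450·12.00 + 1120·167.0) / 6570 = 252400/6570 = 38.42 mg/L.
Travel time t = 31·1000 / 1.0 = 31000 s = 8.611 h.
Half-life 0.31 d → k = ln 2 / 0.31 = 2.236 d⁻¹.
After decay, C = 38.42 × e^(−kt) = 38.42 × 0.4483 = 17.23 mg/L.

17.2 mg/L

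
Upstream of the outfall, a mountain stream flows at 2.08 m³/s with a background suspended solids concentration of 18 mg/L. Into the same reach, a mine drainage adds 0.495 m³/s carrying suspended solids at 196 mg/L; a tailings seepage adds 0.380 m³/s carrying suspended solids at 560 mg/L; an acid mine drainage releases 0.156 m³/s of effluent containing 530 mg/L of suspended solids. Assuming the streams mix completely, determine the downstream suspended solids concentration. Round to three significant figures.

138 mg/L

Mass balance: C = (2.080·18.00 + 0.4950·196.0 + 0.3800·560.0 + 0.1560·530.0) / 3.111 = 429.9/3.111 = 138.2 mg/L.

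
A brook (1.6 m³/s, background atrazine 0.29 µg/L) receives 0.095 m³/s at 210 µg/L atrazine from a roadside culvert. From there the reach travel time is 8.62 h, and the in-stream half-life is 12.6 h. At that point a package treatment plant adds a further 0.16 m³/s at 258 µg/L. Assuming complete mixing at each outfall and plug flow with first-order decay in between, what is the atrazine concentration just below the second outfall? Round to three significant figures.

Mass balance: C = (1.600·0.2900 + 0.09500·210.0) / 1.695 = 20.41/1.695 = 12.04 µg/L; combined flow 1.695 m³/s.
Half-life 12.6 h → k = ln 2 / 12.6 = 0.05501 h⁻¹ = 1.320 d⁻¹.
Decay over the reach: 12.04·exp(−kt) = 12.04·0.6224 = 7.496 µg/L.
At the second outfall, C = (1.695·7.496 + 0.1600·258.0) / (1.695 + 0.1600) = 29.10 µg/L.

29.1 µg/L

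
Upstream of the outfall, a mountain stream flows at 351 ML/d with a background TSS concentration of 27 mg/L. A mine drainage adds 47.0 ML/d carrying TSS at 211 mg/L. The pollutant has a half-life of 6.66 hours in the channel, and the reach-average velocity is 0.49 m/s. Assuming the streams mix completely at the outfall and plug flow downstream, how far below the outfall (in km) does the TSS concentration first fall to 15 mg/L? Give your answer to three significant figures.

Conservation of mass: C = (351.0·27.00 + 47.00·211.0) / 398.0 = 19390/398.0 = 48.73 mg/L.
Half-life 6.66 h → k = ln 2 / 6.66 = 0.1041 h⁻¹ = 2.498 d⁻¹.
Set 48.73·exp(−k·t) = 15 → t = ln(48.73/15)/k = 40750 s = 11.32 h.
Distance = v·t = 0.49·40750 = 19970 m = 19.97 km.

20.0 km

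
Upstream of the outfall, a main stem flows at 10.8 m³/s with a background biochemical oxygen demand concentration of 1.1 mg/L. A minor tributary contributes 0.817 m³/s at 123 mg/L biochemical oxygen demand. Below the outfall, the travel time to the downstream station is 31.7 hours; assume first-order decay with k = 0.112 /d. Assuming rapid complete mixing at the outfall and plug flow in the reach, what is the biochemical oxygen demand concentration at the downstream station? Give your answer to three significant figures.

8.34 mg/L

Flow-weighted average: C = (10.80·1.100 + 0.8170·123.0) / 11.62 = 112.4/11.62 = 9.673 mg/L.
First-order decay: C = 9.673·exp(−k·t) = 9.673·0.8625 = 8.343 mg/L.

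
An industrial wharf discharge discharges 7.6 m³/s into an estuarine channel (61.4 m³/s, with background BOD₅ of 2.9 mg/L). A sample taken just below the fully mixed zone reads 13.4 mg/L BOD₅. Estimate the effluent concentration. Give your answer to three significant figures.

98.2 mg/L

Mass balance: 61.40·2.900 + 7.600·Cₑ = 69.00·13.40
→ Cₑ = (69.00·13.40 − 61.40·2.900) / 7.600 = 98.23 mg/L.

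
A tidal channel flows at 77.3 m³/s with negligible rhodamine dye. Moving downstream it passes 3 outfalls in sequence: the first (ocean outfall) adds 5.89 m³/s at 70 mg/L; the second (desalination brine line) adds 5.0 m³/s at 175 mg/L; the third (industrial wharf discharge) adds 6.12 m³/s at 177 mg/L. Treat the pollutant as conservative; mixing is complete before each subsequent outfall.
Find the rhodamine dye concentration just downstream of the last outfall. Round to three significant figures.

25.1 mg/L

Below outfall 1: Q → 83.19 m³/s, C = (77.30·0 + 5.890·70.00)/83.19 = 4.956 mg/L.
Below outfall 2: Q → 88.19 m³/s, C = (83.19·4.956 + 5.000·175.0)/88.19 = 14.60 mg/L.
Below outfall 3: Q → 94.31 m³/s, C = (88.19·14.60 + 6.120·177.0)/94.31 = 25.14 mg/L.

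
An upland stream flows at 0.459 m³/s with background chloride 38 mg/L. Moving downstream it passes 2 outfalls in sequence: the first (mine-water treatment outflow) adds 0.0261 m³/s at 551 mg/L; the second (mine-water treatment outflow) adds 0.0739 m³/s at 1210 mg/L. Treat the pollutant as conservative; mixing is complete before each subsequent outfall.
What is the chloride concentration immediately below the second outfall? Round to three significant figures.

217 mg/L

After outfall 1: Q = 0.4590 + 0.02610 = 0.4851 m³/s; C = (0.4590·38.00 + 0.02610·551.0)/0.4851 = 65.60 mg/L.
After outfall 2: Q = 0.4851 + 0.07390 = 0.5590 m³/s; C = (0.4851·65.60 + 0.07390·1210)/0.5590 = 216.9 mg/L.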